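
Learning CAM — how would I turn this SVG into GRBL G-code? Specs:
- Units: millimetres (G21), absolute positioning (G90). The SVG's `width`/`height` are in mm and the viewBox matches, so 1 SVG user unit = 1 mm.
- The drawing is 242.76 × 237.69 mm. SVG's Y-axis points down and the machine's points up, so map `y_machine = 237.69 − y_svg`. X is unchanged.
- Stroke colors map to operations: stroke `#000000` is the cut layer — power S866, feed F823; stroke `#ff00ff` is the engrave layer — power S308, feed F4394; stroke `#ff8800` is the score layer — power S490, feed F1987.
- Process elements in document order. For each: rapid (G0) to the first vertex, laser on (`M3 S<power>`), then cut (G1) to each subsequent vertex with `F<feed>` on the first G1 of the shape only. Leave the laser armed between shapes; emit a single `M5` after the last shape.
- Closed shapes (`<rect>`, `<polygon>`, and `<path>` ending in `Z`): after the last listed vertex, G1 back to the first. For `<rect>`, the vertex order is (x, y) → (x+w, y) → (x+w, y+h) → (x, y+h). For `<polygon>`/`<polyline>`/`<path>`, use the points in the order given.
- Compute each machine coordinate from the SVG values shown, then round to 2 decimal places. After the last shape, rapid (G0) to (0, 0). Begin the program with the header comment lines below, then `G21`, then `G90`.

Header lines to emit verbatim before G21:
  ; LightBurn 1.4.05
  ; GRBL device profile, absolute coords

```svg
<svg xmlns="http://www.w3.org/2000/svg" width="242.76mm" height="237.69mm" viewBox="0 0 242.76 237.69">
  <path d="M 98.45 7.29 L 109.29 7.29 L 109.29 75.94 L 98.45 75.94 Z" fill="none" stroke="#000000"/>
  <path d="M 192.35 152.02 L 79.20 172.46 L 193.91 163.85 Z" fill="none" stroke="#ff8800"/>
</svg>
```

viewBox `0 0 242.76 237.69` with mm width/height → 1 unit = 1 mm. Flip: y_m = 237.69 − y_svg.

**Shape 1** — `<path>` rectangle, stroke `#000000` → cut (S866, F823). Machine vertices: (98.45,230.40) → (109.29,230.40) → (109.29,161.75) → (98.45,161.75) → (98.45,230.40). Closed: final G1 returns to the first vertex.

**Shape 2** — `<path>` closed polygon, stroke `#ff8800` → score (S490, F1987). Machine vertices: (192.35,85.67) → (79.20,65.23) → (193.91,73.84) → (192.35,85.67). Closed: final G1 returns to the first vertex.

; LightBurn 1.4.05
; GRBL device profile, absolute coords
G21
G90
G0 X98.45 Y230.40
M3 S866
G1 X109.29 Y230.40 F823
G1 X109.29 Y161.75
G1 X98.45 Y161.75
G1 X98.45 Y230.40
G0 X192.35 Y85.67
M3 S490
G1 X79.20 Y65.23 F1987
G1 X193.91 Y73.84
G1 X192.35 Y85.67
M5
G0 X0.00 Y0.00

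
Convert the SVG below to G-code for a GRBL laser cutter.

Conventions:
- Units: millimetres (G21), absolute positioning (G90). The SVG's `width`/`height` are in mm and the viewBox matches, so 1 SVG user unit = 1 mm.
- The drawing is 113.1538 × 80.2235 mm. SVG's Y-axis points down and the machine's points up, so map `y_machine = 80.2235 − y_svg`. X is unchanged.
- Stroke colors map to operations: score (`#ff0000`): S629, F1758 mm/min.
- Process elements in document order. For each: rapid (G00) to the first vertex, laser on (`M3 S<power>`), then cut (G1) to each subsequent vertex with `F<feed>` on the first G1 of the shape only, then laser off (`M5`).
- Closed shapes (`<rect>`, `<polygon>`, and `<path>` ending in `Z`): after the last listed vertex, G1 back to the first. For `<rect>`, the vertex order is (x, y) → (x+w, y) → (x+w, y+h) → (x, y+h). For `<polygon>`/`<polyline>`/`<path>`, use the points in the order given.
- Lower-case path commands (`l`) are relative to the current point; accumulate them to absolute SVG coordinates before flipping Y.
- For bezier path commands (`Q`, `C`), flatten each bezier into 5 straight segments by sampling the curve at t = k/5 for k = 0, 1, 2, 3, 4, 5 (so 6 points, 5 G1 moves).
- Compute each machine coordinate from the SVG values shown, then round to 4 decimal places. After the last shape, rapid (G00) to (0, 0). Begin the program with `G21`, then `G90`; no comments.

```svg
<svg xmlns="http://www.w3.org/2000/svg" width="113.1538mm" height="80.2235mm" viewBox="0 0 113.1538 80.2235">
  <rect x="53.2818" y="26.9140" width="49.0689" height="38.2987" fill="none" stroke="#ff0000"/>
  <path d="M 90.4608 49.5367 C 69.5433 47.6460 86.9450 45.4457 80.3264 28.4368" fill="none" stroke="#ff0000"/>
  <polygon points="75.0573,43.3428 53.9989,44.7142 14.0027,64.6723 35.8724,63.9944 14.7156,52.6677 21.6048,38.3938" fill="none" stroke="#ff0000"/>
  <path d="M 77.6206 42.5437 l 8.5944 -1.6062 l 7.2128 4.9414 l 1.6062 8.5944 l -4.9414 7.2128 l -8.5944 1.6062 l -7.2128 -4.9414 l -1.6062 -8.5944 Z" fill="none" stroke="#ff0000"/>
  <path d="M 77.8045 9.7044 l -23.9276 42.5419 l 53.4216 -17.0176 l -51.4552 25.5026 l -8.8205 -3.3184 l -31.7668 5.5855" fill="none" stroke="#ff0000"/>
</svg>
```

1 u = 1 mm; y_m = 80.2235 − y.

[1] `<rect>` rectangle, #ff0000→score S629 F1758: (53.2818,53.3095) → (102.3507,53.3095) → (102.3507,15.0108) → (53.2818,15.0108) → (53.2818,53.3095) (closed)

[2] `<path>` cubic bezier, #ff0000→score S629 F1758: (90.4608,30.6868) → (82.0099,31.9744) → (79.7633,34.0322) → (80.7287,37.5562) → (81.9138,43.2424) → (80.3264,51.7867)

[3] `<polygon>` closed polygon, #ff0000→score S629 F1758: (75.0573,36.8807) → (53.9989,35.5093) → (14.0027,15.5512) → (35.8724,16.2291) → (14.7156,27.5558) → (21.6048,41.8297) → (75.0573,36.8807) (closed)

[4] `<path>` regular polygon, #ff0000→score S629 F1758: (77.6206,37.6798) → (86.2150,39.2860) → (93.4278,34.3446) → (95.0340,25.7502) → (90.0926,18.5374) → (81.4982,16.9312) → (74.2854,21.8726) → (72.6792,30.4670) → (77.6206,37.6798) (closed)

[5] `<path>` open polyline, #ff0000→score S629 F1758: (77.8045,70.5191) → (53.8769,27.9772) → (107.2985,44.9948) → (55.8433,19.4922) → (47.0228,22.8106) → (15.2560,17.2251)

G21
G90
G00 X53.2818 Y53.3095
M3 S629
G1 X102.3507 Y53.3095 F1758
G1 X102.3507 Y15.0108
G1 X53.2818 Y15.0108
G1 X53.2818 Y53.3095
M5
G00 X90.4608 Y30.6868
M3 S629
G1 X82.0099 Y31.9744 F1758
G1 X79.7633 Y34.0322
G1 X80.7287 Y37.5562
G1 X81.9138 Y43.2424
G1 X80.3264 Y51.7867
M5
G00 X75.0573 Y36.8807
M3 S629
G1 X53.9989 Y35.5093 F1758
G1 X14.0027 Y15.5512
G1 X35.8724 Y16.2291
G1 X14.7156 Y27.5558
G1 X21.6048 Y41.8297
G1 X75.0573 Y36.8807
M5
G00 X77.6206 Y37.6798
M3 S629
G1 X86.2150 Y39.2860 F1758
G1 X93.4278 Y34.3446
G1 X95.0340 Y25.7502
G1 X90.0926 Y18.5374
G1 X81.4982 Y16.9312
G1 X74.2854 Y21.8726
G1 X72.6792 Y30.4670
G1 X77.6206 Y37.6798
M5
G00 X77.8045 Y70.5191
M3 S629
G1 X53.8769 Y27.9772 F1758
G1 X107.2985 Y44.9948
G1 X55.8433 Y19.4922
G1 X47.0228 Y22.8106
G1 X15.2560 Y17.2251
M5
G00 X0.0000 Y0.0000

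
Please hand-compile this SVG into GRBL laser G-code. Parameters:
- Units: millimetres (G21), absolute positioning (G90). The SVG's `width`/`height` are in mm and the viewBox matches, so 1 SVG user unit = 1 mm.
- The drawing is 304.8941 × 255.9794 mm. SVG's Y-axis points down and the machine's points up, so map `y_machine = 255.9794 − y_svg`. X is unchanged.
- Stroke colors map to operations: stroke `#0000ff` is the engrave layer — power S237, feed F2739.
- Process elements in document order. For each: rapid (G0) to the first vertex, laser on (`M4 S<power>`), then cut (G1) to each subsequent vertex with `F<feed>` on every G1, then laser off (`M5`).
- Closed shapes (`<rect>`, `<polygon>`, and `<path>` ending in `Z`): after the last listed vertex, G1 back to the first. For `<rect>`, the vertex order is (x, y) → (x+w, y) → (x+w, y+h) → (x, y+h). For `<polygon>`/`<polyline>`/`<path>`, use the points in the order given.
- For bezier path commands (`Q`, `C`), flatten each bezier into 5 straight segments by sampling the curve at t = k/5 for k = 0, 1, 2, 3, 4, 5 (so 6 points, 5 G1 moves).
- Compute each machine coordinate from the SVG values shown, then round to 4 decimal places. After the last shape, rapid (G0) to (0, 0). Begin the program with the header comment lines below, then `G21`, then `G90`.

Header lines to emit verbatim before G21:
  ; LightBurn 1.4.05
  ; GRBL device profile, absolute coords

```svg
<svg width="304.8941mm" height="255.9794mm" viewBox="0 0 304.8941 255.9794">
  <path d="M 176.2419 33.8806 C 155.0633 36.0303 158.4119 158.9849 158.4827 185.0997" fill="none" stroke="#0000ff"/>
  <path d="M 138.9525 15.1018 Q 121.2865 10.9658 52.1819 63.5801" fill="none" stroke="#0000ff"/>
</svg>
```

1 u = 1 mm; y_m = 255.9794 − y.

[1] `<path>` cubic bezier, #0000ff→engrave S237 F2739: (176.2419,222.0988) → (166.2556,208.0535) → (160.8211,175.4621) → (158.6039,134.7713) → (158.2693,96.4282) → (158.4827,70.8797)

[2] `<path>` quadratic bezier, #0000ff→engrave S237 F2739: (138.9525,240.8776) → (129.8286,240.2620) → (116.5895,235.1064) → (99.2354,225.4107) → (77.7662,211.1750) → (52.1819,192.3993)

; LightBurn 1.4.05
; GRBL device profile, absolute coords
G21
G90
G0 X176.2419 Y222.0988
M4 S237
G1 X166.2556 Y208.0535 F2739
G1 X160.8211 Y175.4621 F2739
G1 X158.6039 Y134.7713 F2739
G1 X158.2693 Y96.4282 F2739
G1 X158.4827 Y70.8797 F2739
M5
G0 X138.9525 Y240.8776
M4 S237
G1 X129.8286 Y240.2620 F2739
G1 X116.5895 Y235.1064 F2739
G1 X99.2354 Y225.4107 F2739
G1 X77.7662 Y211.1750 F2739
G1 X52.1819 Y192.3993 F2739
M5
G0 X0.0000 Y0.0000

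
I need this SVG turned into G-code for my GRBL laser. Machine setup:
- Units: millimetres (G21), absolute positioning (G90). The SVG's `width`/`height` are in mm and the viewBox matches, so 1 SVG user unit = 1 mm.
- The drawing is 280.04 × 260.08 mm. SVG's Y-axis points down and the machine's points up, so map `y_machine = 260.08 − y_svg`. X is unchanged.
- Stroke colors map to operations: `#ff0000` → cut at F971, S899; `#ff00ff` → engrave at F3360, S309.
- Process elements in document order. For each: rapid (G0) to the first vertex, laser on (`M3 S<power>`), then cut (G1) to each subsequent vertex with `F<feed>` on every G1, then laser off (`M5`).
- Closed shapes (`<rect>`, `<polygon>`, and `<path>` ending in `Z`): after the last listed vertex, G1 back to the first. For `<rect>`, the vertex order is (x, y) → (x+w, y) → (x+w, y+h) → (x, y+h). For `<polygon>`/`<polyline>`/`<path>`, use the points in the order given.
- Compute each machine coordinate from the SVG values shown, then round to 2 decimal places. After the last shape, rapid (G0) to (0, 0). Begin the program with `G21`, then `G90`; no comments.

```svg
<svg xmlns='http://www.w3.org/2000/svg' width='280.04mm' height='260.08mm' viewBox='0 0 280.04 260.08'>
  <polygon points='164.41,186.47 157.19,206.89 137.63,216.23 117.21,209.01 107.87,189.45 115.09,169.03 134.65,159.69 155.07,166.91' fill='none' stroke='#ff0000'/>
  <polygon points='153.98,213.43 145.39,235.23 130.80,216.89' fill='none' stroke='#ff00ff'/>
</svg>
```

G21
G90
G0 X164.41 Y73.61
M3 S899
G1 X157.19 Y53.19 F971
G1 X137.63 Y43.85 F971
G1 X117.21 Y51.07 F971
G1 X107.87 Y70.63 F971
G1 X115.09 Y91.05 F971
G1 X134.65 Y100.39 F971
G1 X155.07 Y93.17 F971
G1 X164.41 Y73.61 F971
M5
G0 X153.98 Y46.65
M3 S309
G1 X145.39 Y24.85 F3360
G1 X130.80 Y43.19 F3360
G1 X153.98 Y46.65 F3360
M5
G0 X0.00 Y0.00

Since the viewBox matches the mm dimensions, user units are millimetres directly. The only transform is the Y-flip y_m = 260.08 − y_svg.

Shape 1 is a regular polygon drawn with `<polygon>`. Its stroke #ff0000 means cut at S899, F971. After flipping Y the toolpath is (164.41,73.61) → (157.19,53.19) → (137.63,43.85) → (117.21,51.07) → (107.87,70.63) → (115.09,91.05) → (134.65,100.39) → (155.07,93.17) → (164.41,73.61), returning to the start.

Shape 2 is a regular polygon drawn with `<polygon>`. Its stroke #ff00ff means engrave at S309, F3360. After flipping Y the toolpath is (153.98,46.65) → (145.39,24.85) → (130.80,43.19) → (153.98,46.65), returning to the start.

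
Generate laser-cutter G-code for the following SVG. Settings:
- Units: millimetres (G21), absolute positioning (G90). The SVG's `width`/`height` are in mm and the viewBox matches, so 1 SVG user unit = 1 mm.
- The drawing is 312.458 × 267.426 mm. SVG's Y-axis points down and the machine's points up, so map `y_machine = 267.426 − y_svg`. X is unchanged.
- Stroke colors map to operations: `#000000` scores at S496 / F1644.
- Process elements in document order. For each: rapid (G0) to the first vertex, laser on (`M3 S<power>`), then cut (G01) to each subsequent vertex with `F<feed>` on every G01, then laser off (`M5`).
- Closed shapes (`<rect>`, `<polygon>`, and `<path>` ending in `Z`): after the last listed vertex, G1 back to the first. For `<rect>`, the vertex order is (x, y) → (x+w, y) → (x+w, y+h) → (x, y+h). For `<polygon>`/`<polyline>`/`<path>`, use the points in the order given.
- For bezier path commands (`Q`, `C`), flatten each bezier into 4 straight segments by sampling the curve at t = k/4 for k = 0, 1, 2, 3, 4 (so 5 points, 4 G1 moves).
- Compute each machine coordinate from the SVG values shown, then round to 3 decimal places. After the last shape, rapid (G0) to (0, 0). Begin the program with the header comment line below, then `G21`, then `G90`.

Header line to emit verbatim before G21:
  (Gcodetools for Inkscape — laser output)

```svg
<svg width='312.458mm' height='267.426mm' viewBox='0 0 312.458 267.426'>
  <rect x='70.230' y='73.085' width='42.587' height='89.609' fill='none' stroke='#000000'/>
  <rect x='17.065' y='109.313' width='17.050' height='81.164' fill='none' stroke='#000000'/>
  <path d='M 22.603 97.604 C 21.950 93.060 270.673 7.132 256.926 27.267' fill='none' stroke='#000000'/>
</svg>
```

viewBox `0 0 312.458 267.426` with mm width/height → 1 unit = 1 mm. Flip: y_m = 267.426 − y_svg.

**Shape 1** — `<rect>` rectangle, stroke `#000000` → score (S496, F1644). Machine vertices: (70.230,194.341) → (112.817,194.341) → (112.817,104.732) → (70.230,104.732) → (70.230,194.341). Closed: final G1 returns to the first vertex.

**Shape 2** — `<rect>` rectangle, stroke `#000000` → score (S496, F1644). Machine vertices: (17.065,158.113) → (34.115,158.113) → (34.115,76.949) → (17.065,76.949) → (17.065,158.113). Closed: final G1 returns to the first vertex.

**Shape 3** — `<path>` cubic bezier, stroke `#000000` → score (S496, F1644). Control points (SVG): P0=(22.603,97.604), P1=(21.950,93.060), P2=(270.673,7.132), P3=(256.926,27.267); sampled at t=k/4. Machine vertices: (22.603,169.822) → (60.874,185.561) → (144.675,214.245) → (226.021,238.302) → (256.926,240.159). Open path.

(Gcodetools for Inkscape — laser output)
G21
G90
G0 X70.230 Y194.341
M3 S496
G01 X112.817 Y194.341 F1644
G01 X112.817 Y104.732 F1644
G01 X70.230 Y104.732 F1644
G01 X70.230 Y194.341 F1644
M5
G0 X17.065 Y158.113
M3 S496
G01 X34.115 Y158.113 F1644
G01 X34.115 Y76.949 F1644
G01 X17.065 Y76.949 F1644
G01 X17.065 Y158.113 F1644
M5
G0 X22.603 Y169.822
M3 S496
G01 X60.874 Y185.561 F1644
G01 X144.675 Y214.245 F1644
G01 X226.021 Y238.302 F1644
G01 X256.926 Y240.159 F1644
M5
G0 X0.000 Y0.000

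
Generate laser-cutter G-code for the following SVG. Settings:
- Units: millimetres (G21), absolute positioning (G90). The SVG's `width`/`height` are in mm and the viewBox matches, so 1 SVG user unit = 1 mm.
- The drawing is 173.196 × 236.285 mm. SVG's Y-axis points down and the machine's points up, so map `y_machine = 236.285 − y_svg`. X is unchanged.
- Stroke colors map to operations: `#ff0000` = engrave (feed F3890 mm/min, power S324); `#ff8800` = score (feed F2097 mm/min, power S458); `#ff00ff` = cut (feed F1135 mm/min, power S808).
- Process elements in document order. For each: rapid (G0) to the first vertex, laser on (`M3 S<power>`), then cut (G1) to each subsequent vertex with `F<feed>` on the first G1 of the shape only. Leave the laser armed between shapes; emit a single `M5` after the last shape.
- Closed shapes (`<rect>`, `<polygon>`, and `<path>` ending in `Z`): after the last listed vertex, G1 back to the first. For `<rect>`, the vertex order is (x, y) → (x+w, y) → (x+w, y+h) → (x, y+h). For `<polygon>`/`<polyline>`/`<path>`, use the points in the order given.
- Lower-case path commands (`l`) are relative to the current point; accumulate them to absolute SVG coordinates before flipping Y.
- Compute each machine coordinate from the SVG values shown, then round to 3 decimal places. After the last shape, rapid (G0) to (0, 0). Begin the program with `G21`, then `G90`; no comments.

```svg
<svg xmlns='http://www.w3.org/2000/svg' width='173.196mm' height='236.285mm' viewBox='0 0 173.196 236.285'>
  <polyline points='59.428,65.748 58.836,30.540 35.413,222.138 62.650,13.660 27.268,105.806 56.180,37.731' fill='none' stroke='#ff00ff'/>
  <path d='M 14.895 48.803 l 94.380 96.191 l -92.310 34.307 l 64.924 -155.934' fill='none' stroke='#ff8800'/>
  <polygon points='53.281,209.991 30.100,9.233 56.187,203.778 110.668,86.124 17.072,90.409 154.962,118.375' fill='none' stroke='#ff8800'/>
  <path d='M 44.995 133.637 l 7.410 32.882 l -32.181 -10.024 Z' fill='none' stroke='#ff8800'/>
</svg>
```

Since the viewBox matches the mm dimensions, user units are millimetres directly. The only transform is the Y-flip y_m = 236.285 − y_svg.

Shape 1 is a open polyline drawn with `<polyline>`. Its stroke #ff00ff means cut at S808, F1135. After flipping Y the toolpath is (59.428,170.537) → (58.836,205.745) → (35.413,14.147) → (62.650,222.625) → (27.268,130.479) → (56.180,198.554).

Shape 2 is a open polyline drawn with `<path>`. Its stroke #ff8800 means score at S458, F2097. After flipping Y the toolpath is (14.895,187.482) → (109.275,91.291) → (16.965,56.984) → (81.889,212.918).

Shape 3 is a closed polygon drawn with `<polygon>`. Its stroke #ff8800 means score at S458, F2097. After flipping Y the toolpath is (53.281,26.294) → (30.100,227.052) → (56.187,32.507) → (110.668,150.161) → (17.072,145.876) → (154.962,117.910) → (53.281,26.294), returning to the start.

Shape 4 is a regular polygon drawn with `<path>`. Its stroke #ff8800 means score at S458, F2097. After flipping Y the toolpath is (44.995,102.648) → (52.405,69.766) → (20.224,79.790) → (44.995,102.648), returning to the start.

G21
G90
G0 X59.428 Y170.537
M3 S808
G1 X58.836 Y205.745 F1135
G1 X35.413 Y14.147
G1 X62.650 Y222.625
G1 X27.268 Y130.479
G1 X56.180 Y198.554
G0 X14.895 Y187.482
M3 S458
G1 X109.275 Y91.291 F2097
G1 X16.965 Y56.984
G1 X81.889 Y212.918
G0 X53.281 Y26.294
M3 S458
G1 X30.100 Y227.052 F2097
G1 X56.187 Y32.507
G1 X110.668 Y150.161
G1 X17.072 Y145.876
G1 X154.962 Y117.910
G1 X53.281 Y26.294
G0 X44.995 Y102.648
M3 S458
G1 X52.405 Y69.766 F2097
G1 X20.224 Y79.790
G1 X44.995 Y102.648
M5
G0 X0.000 Y0.000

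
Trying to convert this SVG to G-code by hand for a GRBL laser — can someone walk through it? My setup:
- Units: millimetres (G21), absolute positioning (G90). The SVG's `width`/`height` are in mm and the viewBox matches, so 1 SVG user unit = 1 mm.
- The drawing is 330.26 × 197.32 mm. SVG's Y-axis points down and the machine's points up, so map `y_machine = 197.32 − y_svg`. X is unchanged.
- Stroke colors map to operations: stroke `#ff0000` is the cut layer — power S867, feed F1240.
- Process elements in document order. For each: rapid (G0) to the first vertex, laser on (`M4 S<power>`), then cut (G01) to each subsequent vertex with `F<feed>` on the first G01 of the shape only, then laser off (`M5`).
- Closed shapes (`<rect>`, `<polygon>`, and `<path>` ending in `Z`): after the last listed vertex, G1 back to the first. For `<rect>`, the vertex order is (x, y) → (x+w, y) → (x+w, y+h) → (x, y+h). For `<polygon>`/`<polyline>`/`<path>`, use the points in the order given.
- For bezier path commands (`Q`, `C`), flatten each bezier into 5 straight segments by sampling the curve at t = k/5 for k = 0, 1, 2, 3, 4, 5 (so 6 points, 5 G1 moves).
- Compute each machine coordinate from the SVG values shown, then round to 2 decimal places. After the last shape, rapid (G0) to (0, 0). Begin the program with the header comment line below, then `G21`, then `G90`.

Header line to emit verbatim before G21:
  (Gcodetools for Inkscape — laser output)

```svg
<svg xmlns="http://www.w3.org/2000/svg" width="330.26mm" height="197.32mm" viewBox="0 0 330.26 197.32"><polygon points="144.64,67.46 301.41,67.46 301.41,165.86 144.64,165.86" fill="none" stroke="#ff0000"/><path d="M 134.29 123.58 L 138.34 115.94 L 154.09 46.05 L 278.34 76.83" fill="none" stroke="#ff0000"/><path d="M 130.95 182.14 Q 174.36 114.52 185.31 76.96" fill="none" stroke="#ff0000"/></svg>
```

Since the viewBox matches the mm dimensions, user units are millimetres directly. The only transform is the Y-flip y_m = 197.32 − y_svg.

Shape 1 is a rectangle drawn with `<polygon>`. Its stroke #ff0000 means cut at S867, F1240. After flipping Y the toolpath is (144.64,129.86) → (301.41,129.86) → (301.41,31.46) → (144.64,31.46) → (144.64,129.86), returning to the start.

Shape 2 is a open polyline drawn with `<path>`. Its stroke #ff0000 means cut at S867, F1240. After flipping Y the toolpath is (134.29,73.74) → (138.34,81.38) → (154.09,151.27) → (278.34,120.49).

Shape 3 is a quadratic bezier drawn with `<path>`. Its stroke #ff0000 means cut at S867, F1240. After flipping Y the toolpath is (130.95,15.18) → (147.02,41.03) → (160.48,64.47) → (171.36,85.50) → (179.63,104.13) → (185.31,120.36).

(Gcodetools for Inkscape — laser output)
G21
G90
G0 X144.64 Y129.86
M4 S867
G01 X301.41 Y129.86 F1240
G01 X301.41 Y31.46
G01 X144.64 Y31.46
G01 X144.64 Y129.86
M5
G0 X134.29 Y73.74
M4 S867
G01 X138.34 Y81.38 F1240
G01 X154.09 Y151.27
G01 X278.34 Y120.49
M5
G0 X130.95 Y15.18
M4 S867
G01 X147.02 Y41.03 F1240
G01 X160.48 Y64.47
G01 X171.36 Y85.50
G01 X179.63 Y104.13
G01 X185.31 Y120.36
M5
G0 X0.00 Y0.00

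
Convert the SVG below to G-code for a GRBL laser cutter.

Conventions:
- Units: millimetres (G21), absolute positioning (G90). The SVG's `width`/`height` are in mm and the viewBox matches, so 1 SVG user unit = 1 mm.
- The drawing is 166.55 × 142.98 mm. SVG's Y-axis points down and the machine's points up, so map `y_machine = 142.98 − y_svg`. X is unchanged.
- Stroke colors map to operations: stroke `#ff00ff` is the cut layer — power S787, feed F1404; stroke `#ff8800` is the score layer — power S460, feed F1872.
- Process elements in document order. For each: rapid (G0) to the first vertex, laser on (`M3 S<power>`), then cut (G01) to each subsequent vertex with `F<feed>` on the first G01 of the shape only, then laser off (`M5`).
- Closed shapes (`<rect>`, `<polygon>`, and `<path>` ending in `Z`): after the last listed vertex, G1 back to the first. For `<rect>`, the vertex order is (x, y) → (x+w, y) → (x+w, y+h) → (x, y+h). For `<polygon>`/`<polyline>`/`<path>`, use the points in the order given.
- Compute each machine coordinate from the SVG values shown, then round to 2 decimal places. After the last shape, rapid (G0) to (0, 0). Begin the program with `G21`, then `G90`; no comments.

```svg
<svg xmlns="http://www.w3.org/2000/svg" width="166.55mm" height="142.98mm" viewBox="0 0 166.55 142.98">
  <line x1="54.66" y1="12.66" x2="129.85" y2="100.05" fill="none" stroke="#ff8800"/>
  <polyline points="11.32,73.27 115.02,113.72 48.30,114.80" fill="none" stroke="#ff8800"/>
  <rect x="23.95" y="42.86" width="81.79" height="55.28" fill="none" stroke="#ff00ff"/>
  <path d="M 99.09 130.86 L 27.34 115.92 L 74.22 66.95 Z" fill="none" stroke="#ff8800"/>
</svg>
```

1 u = 1 mm; y_m = 142.98 − y.

[1] `<line>` line segment, #ff8800→score S460 F1872: (54.66,130.32) → (129.85,42.93)

[2] `<polyline>` open polyline, #ff8800→score S460 F1872: (11.32,69.71) → (115.02,29.26) → (48.30,28.18)

[3] `<rect>` rectangle, #ff00ff→cut S787 F1404: (23.95,100.12) → (105.74,100.12) → (105.74,44.84) → (23.95,44.84) → (23.95,100.12) (closed)

[4] `<path>` closed polygon, #ff8800→score S460 F1872: (99.09,12.12) → (27.34,27.06) → (74.22,76.03) → (99.09,12.12) (closed)

G21
G90
G0 X54.66 Y130.32
M3 S460
G01 X129.85 Y42.93 F1872
M5
G0 X11.32 Y69.71
M3 S460
G01 X115.02 Y29.26 F1872
G01 X48.30 Y28.18
M5
G0 X23.95 Y100.12
M3 S787
G01 X105.74 Y100.12 F1404
G01 X105.74 Y44.84
G01 X23.95 Y44.84
G01 X23.95 Y100.12
M5
G0 X99.09 Y12.12
M3 S460
G01 X27.34 Y27.06 F1872
G01 X74.22 Y76.03
G01 X99.09 Y12.12
M5
G0 X0.00 Y0.00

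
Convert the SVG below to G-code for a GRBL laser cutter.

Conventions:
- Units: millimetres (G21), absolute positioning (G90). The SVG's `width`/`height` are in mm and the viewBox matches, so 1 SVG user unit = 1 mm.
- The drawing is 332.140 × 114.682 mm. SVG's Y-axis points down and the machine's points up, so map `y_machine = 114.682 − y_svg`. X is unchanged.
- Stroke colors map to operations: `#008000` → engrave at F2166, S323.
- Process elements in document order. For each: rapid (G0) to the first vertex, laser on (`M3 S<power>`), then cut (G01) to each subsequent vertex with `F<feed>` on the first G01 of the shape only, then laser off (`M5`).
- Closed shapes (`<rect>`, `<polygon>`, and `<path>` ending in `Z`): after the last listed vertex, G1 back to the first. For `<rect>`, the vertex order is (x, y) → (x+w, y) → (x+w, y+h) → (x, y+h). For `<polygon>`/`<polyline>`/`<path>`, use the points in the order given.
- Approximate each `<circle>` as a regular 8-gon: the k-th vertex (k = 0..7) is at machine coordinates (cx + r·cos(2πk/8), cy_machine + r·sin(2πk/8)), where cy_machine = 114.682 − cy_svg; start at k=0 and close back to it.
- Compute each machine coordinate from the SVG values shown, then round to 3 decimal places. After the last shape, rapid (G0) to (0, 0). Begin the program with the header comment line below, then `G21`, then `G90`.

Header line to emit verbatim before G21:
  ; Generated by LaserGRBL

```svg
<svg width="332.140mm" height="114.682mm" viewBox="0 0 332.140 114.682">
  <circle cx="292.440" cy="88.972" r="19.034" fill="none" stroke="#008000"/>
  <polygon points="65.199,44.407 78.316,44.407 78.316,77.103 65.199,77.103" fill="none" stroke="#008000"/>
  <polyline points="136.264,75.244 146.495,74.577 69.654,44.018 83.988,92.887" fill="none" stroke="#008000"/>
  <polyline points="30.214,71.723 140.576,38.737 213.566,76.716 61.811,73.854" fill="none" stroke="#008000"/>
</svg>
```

Since the viewBox matches the mm dimensions, user units are millimetres directly. The only transform is the Y-flip y_m = 114.682 − y_svg.

Shape 1 is a circle drawn with `<circle>`. Its stroke #008000 means engrave at S323, F2166. After flipping Y the toolpath is (311.474,25.710) → (305.899,39.169) → (292.440,44.744) → (278.981,39.169) → (273.406,25.710) → (278.981,12.251) → (292.440,6.676) → (305.899,12.251) → (311.474,25.710), returning to the start.

Shape 2 is a rectangle drawn with `<polygon>`. Its stroke #008000 means engrave at S323, F2166. After flipping Y the toolpath is (65.199,70.275) → (78.316,70.275) → (78.316,37.579) → (65.199,37.579) → (65.199,70.275), returning to the start.

Shape 3 is a open polyline drawn with `<polyline>`. Its stroke #008000 means engrave at S323, F2166. After flipping Y the toolpath is (136.264,39.438) → (146.495,40.105) → (69.654,70.664) → (83.988,21.795).

Shape 4 is a open polyline drawn with `<polyline>`. Its stroke #008000 means engrave at S323, F2166. After flipping Y the toolpath is (30.214,42.959) → (140.576,75.945) → (213.566,37.966) → (61.811,40.828).

; Generated by LaserGRBL
G21
G90
G0 X311.474 Y25.710
M3 S323
G01 X305.899 Y39.169 F2166
G01 X292.440 Y44.744
G01 X278.981 Y39.169
G01 X273.406 Y25.710
G01 X278.981 Y12.251
G01 X292.440 Y6.676
G01 X305.899 Y12.251
G01 X311.474 Y25.710
M5
G0 X65.199 Y70.275
M3 S323
G01 X78.316 Y70.275 F2166
G01 X78.316 Y37.579
G01 X65.199 Y37.579
G01 X65.199 Y70.275
M5
G0 X136.264 Y39.438
M3 S323
G01 X146.495 Y40.105 F2166
G01 X69.654 Y70.664
G01 X83.988 Y21.795
M5
G0 X30.214 Y42.959
M3 S323
G01 X140.576 Y75.945 F2166
G01 X213.566 Y37.966
G01 X61.811 Y40.828
M5
G0 X0.000 Y0.000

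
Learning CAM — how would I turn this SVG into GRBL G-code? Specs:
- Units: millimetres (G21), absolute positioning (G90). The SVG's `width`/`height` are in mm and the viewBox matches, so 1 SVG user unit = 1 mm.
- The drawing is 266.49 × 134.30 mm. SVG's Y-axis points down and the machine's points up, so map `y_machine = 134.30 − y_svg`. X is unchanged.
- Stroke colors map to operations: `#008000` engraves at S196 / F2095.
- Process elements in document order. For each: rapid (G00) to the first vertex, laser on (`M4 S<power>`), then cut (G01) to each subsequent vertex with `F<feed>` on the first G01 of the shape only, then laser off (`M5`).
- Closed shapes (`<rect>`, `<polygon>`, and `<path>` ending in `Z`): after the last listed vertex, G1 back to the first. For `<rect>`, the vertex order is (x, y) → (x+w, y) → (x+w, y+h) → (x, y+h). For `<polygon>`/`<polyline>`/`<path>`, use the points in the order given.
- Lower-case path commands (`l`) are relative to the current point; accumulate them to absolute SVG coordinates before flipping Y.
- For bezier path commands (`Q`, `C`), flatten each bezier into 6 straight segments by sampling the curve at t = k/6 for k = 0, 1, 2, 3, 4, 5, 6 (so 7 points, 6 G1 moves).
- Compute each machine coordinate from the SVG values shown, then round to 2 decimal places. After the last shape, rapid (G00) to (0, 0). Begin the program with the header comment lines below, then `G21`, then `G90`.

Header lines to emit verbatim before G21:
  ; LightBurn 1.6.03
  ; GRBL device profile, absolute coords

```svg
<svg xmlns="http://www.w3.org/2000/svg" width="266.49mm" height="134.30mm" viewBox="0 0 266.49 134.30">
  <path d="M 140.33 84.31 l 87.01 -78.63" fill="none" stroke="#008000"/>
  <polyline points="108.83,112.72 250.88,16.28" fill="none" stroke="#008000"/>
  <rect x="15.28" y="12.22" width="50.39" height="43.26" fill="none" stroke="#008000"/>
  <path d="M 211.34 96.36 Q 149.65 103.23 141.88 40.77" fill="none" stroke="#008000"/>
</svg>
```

Since the viewBox matches the mm dimensions, user units are millimetres directly. The only transform is the Y-flip y_m = 134.30 − y_svg.

Shape 1 is a line segment drawn with `<path>`. Its stroke #008000 means engrave at S196, F2095. After flipping Y the toolpath is (140.33,49.99) → (227.34,128.62).

Shape 2 is a line segment drawn with `<polyline>`. Its stroke #008000 means engrave at S196, F2095. After flipping Y the toolpath is (108.83,21.58) → (250.88,118.02).

Shape 3 is a rectangle drawn with `<rect>`. Its stroke #008000 means engrave at S196, F2095. After flipping Y the toolpath is (15.28,122.08) → (65.67,122.08) → (65.67,78.82) → (15.28,78.82) → (15.28,122.08), returning to the start.

Shape 4 is a quadratic bezier drawn with `<path>`. Its stroke #008000 means engrave at S196, F2095. After flipping Y the toolpath is (211.34,37.94) → (192.27,37.58) → (176.20,41.06) → (163.13,48.40) → (153.05,59.59) → (145.97,74.64) → (141.88,93.53).

; LightBurn 1.6.03
; GRBL device profile, absolute coords
G21
G90
G00 X140.33 Y49.99
M4 S196
G01 X227.34 Y128.62 F2095
M5
G00 X108.83 Y21.58
M4 S196
G01 X250.88 Y118.02 F2095
M5
G00 X15.28 Y122.08
M4 S196
G01 X65.67 Y122.08 F2095
G01 X65.67 Y78.82
G01 X15.28 Y78.82
G01 X15.28 Y122.08
M5
G00 X211.34 Y37.94
M4 S196
G01 X192.27 Y37.58 F2095
G01 X176.20 Y41.06
G01 X163.13 Y48.40
G01 X153.05 Y59.59
G01 X145.97 Y74.64
G01 X141.88 Y93.53
M5
G00 X0.00 Y0.00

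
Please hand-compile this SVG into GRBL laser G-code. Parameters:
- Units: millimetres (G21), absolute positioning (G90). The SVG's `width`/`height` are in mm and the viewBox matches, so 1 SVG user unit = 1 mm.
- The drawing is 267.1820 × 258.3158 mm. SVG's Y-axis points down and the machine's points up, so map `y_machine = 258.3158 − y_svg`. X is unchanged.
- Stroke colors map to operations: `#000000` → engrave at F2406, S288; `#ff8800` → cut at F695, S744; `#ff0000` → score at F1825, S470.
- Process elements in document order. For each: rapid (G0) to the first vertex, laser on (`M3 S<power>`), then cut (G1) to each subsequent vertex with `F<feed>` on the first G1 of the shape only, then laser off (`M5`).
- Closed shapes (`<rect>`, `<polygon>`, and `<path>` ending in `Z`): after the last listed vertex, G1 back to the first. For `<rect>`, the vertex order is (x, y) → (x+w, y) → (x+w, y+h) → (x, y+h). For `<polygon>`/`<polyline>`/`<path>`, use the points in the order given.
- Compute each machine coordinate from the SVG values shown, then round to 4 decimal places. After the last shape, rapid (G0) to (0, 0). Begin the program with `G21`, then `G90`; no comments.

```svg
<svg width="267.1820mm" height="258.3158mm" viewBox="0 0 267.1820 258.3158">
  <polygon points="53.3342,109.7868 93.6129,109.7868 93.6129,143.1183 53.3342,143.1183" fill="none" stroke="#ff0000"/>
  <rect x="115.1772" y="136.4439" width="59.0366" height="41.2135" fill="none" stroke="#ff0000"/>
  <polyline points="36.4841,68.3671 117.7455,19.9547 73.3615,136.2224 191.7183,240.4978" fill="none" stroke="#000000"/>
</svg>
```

Since the viewBox matches the mm dimensions, user units are millimetres directly. The only transform is the Y-flip y_m = 258.3158 − y_svg.

Shape 1 is a rectangle drawn with `<polygon>`. Its stroke #ff0000 means score at S470, F1825. After flipping Y the toolpath is (53.3342,148.5290) → (93.6129,148.5290) → (93.6129,115.1975) → (53.3342,115.1975) → (53.3342,148.5290), returning to the start.

Shape 2 is a rectangle drawn with `<rect>`. Its stroke #ff0000 means score at S470, F1825. After flipping Y the toolpath is (115.1772,121.8719) → (174.2138,121.8719) → (174.2138,80.6584) → (115.1772,80.6584) → (115.1772,121.8719), returning to the start.

Shape 3 is a open polyline drawn with `<polyline>`. Its stroke #000000 means engrave at S288, F2406. After flipping Y the toolpath is (36.4841,189.9487) → (117.7455,238.3611) → (73.3615,122.0934) → (191.7183,17.8180).

G21
G90
G0 X53.3342 Y148.5290
M3 S470
G1 X93.6129 Y148.5290 F1825
G1 X93.6129 Y115.1975
G1 X53.3342 Y115.1975
G1 X53.3342 Y148.5290
M5
G0 X115.1772 Y121.8719
M3 S470
G1 X174.2138 Y121.8719 F1825
G1 X174.2138 Y80.6584
G1 X115.1772 Y80.6584
G1 X115.1772 Y121.8719
M5
G0 X36.4841 Y189.9487
M3 S288
G1 X117.7455 Y238.3611 F2406
G1 X73.3615 Y122.0934
G1 X191.7183 Y17.8180
M5
G0 X0.0000 Y0.0000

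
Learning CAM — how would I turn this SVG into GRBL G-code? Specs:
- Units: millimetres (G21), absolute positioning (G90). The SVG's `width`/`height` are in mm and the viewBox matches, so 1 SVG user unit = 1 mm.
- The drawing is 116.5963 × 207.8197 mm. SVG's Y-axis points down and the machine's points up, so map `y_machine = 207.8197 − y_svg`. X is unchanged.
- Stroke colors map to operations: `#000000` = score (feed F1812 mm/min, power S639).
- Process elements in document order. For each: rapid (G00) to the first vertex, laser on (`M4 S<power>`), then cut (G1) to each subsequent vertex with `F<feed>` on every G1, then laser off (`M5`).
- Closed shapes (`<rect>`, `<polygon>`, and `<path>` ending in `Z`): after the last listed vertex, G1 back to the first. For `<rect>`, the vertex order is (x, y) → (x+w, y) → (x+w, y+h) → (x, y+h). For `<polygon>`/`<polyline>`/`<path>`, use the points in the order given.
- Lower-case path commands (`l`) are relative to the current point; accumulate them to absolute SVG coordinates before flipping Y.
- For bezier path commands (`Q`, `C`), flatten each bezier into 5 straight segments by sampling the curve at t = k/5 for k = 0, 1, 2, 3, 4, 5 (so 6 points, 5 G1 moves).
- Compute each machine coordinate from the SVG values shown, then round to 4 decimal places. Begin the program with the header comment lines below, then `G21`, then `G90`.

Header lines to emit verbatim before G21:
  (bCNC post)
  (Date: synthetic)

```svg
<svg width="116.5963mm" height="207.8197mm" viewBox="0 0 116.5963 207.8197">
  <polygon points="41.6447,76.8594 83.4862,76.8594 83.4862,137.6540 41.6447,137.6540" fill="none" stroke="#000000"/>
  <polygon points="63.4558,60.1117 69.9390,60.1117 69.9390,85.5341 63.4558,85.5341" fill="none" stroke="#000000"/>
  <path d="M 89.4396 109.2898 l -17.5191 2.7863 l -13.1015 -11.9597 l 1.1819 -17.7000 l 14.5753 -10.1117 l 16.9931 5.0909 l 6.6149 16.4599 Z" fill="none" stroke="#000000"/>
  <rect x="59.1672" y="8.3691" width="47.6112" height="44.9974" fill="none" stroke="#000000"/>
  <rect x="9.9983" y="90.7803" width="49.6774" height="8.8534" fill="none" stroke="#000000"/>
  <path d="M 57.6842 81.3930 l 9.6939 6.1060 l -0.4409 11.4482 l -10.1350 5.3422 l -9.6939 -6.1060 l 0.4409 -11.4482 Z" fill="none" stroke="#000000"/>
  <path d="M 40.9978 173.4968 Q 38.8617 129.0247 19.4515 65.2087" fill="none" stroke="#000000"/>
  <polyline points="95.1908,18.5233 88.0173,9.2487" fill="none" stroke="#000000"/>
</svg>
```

(bCNC post)
(Date: synthetic)
G21
G90
G00 X41.6447 Y130.9603
M4 S639
G1 X83.4862 Y130.9603 F1812
G1 X83.4862 Y70.1657 F1812
G1 X41.6447 Y70.1657 F1812
G1 X41.6447 Y130.9603 F1812
M5
G00 X63.4558 Y147.7080
M4 S639
G1 X69.9390 Y147.7080 F1812
G1 X69.9390 Y122.2856 F1812
G1 X63.4558 Y122.2856 F1812
G1 X63.4558 Y147.7080 F1812
M5
G00 X89.4396 Y98.5299
M4 S639
G1 X71.9205 Y95.7436 F1812
G1 X58.8190 Y107.7033 F1812
G1 X60.0009 Y125.4033 F1812
G1 X74.5762 Y135.5150 F1812
G1 X91.5693 Y130.4241 F1812
G1 X98.1842 Y113.9642 F1812
G1 X89.4396 Y98.5299 F1812
M5
G00 X59.1672 Y199.4506
M4 S639
G1 X106.7784 Y199.4506 F1812
G1 X106.7784 Y154.4532 F1812
G1 X59.1672 Y154.4532 F1812
G1 X59.1672 Y199.4506 F1812
M5
G00 X9.9983 Y117.0394
M4 S639
G1 X59.6757 Y117.0394 F1812
G1 X59.6757 Y108.1860 F1812
G1 X9.9983 Y108.1860 F1812
G1 X9.9983 Y117.0394 F1812
M5
G00 X57.6842 Y126.4267
M4 S639
G1 X67.3781 Y120.3207 F1812
G1 X66.9372 Y108.8725 F1812
G1 X56.8022 Y103.5303 F1812
G1 X47.1083 Y109.6363 F1812
G1 X47.5492 Y121.0845 F1812
G1 X57.6842 Y126.4267 F1812
M5
G00 X40.9978 Y34.3229
M4 S639
G1 X39.4524 Y52.8855 F1812
G1 X36.5251 Y72.9956 F1812
G1 X32.2158 Y94.6532 F1812
G1 X26.5246 Y117.8584 F1812
G1 X19.4515 Y142.6110 F1812
M5
G00 X95.1908 Y189.2964
M4 S639
G1 X88.0173 Y198.5710 F1812
M5

Since the viewBox matches the mm dimensions, user units are millimetres directly. The only transform is the Y-flip y_m = 207.8197 − y_svg.

Shape 1 is a rectangle drawn with `<polygon>`. Its stroke #000000 means score at S639, F1812. After flipping Y the toolpath is (41.6447,130.9603) → (83.4862,130.9603) → (83.4862,70.1657) → (41.6447,70.1657) → (41.6447,130.9603), returning to the start.

Shape 2 is a rectangle drawn with `<polygon>`. Its stroke #000000 means score at S639, F1812. After flipping Y the toolpath is (63.4558,147.7080) → (69.9390,147.7080) → (69.9390,122.2856) → (63.4558,122.2856) → (63.4558,147.7080), returning to the start.

Shape 3 is a regular polygon drawn with `<path>`. Its stroke #000000 means score at S639, F1812. After flipping Y the toolpath is (89.4396,98.5299) → (71.9205,95.7436) → (58.8190,107.7033) → (60.0009,125.4033) → (74.5762,135.5150) → (91.5693,130.4241) → (98.1842,113.9642) → (89.4396,98.5299), returning to the start.

Shape 4 is a rectangle drawn with `<rect>`. Its stroke #000000 means score at S639, F1812. After flipping Y the toolpath is (59.1672,199.4506) → (106.7784,199.4506) → (106.7784,154.4532) → (59.1672,154.4532) → (59.1672,199.4506), returning to the start.

Shape 5 is a rectangle drawn with `<rect>`. Its stroke #000000 means score at S639, F1812. After flipping Y the toolpath is (9.9983,117.0394) → (59.6757,117.0394) → (59.6757,108.1860) → (9.9983,108.1860) → (9.9983,117.0394), returning to the start.

Shape 6 is a regular polygon drawn with `<path>`. Its stroke #000000 means score at S639, F1812. After flipping Y the toolpath is (57.6842,126.4267) → (67.3781,120.3207) → (66.9372,108.8725) → (56.8022,103.5303) → (47.1083,109.6363) → (47.5492,121.0845) → (57.6842,126.4267), returning to the start.

Shape 7 is a quadratic bezier drawn with `<path>`. Its stroke #000000 means score at S639, F1812. After flipping Y the toolpath is (40.9978,34.3229) → (39.4524,52.8855) → (36.5251,72.9956) → (32.2158,94.6532) → (26.5246,117.8584) → (19.4515,142.6110).

Shape 8 is a line segment drawn with `<polyline>`. Its stroke #000000 means score at S639, F1812. After flipping Y the toolpath is (95.1908,189.2964) → (88.0173,198.5710).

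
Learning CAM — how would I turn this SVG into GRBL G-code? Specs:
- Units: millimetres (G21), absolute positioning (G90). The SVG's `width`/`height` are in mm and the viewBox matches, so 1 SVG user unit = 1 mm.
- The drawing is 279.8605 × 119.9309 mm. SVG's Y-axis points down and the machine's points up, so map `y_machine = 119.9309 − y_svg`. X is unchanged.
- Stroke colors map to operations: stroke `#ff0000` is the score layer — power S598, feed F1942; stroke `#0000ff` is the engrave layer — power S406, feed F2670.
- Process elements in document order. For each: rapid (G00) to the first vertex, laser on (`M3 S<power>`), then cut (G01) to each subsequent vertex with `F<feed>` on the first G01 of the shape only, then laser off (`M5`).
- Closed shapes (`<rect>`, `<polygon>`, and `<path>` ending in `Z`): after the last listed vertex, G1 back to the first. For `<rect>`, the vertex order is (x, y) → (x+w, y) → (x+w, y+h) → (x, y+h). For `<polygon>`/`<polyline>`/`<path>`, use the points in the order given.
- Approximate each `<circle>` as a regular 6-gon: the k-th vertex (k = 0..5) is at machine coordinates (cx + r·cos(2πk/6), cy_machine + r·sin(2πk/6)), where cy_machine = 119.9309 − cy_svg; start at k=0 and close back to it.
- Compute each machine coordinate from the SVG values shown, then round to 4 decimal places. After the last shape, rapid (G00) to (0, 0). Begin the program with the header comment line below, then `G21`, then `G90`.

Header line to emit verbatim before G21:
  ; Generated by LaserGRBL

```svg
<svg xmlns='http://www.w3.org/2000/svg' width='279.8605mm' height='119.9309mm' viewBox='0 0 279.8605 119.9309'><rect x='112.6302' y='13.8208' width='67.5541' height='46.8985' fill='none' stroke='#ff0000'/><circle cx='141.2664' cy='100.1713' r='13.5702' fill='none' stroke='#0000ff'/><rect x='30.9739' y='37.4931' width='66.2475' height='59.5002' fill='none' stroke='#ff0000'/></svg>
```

; Generated by LaserGRBL
G21
G90
G00 X112.6302 Y106.1101
M3 S598
G01 X180.1843 Y106.1101 F1942
G01 X180.1843 Y59.2116
G01 X112.6302 Y59.2116
G01 X112.6302 Y106.1101
M5
G00 X154.8366 Y19.7596
M3 S406
G01 X148.0515 Y31.5117 F2670
G01 X134.4813 Y31.5117
G01 X127.6962 Y19.7596
G01 X134.4813 Y8.0075
G01 X148.0515 Y8.0075
G01 X154.8366 Y19.7596
M5
G00 X30.9739 Y82.4378
M3 S598
G01 X97.2214 Y82.4378 F1942
G01 X97.2214 Y22.9376
G01 X30.9739 Y22.9376
G01 X30.9739 Y82.4378
M5
G00 X0.0000 Y0.0000

viewBox `0 0 279.8605 119.9309` with mm width/height → 1 unit = 1 mm. Flip: y_m = 119.9309 − y_svg.

**Shape 1** — `<rect>` rectangle, stroke `#ff0000` → score (S598, F1942). Machine vertices: (112.6302,106.1101) → (180.1843,106.1101) → (180.1843,59.2116) → (112.6302,59.2116) → (112.6302,106.1101). Closed: final G1 returns to the first vertex.

**Shape 2** — `<circle>` circle, stroke `#0000ff` → engrave (S406, F2670). Machine vertices: (154.8366,19.7596) → (148.0515,31.5117) → (134.4813,31.5117) → (127.6962,19.7596) → (134.4813,8.0075) → (148.0515,8.0075) → (154.8366,19.7596). Closed: final G1 returns to the first vertex.

**Shape 3** — `<rect>` rectangle, stroke `#ff0000` → score (S598, F1942). Machine vertices: (30.9739,82.4378) → (97.2214,82.4378) → (97.2214,22.9376) → (30.9739,22.9376) → (30.9739,82.4378). Closed: final G1 returns to the first vertex.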